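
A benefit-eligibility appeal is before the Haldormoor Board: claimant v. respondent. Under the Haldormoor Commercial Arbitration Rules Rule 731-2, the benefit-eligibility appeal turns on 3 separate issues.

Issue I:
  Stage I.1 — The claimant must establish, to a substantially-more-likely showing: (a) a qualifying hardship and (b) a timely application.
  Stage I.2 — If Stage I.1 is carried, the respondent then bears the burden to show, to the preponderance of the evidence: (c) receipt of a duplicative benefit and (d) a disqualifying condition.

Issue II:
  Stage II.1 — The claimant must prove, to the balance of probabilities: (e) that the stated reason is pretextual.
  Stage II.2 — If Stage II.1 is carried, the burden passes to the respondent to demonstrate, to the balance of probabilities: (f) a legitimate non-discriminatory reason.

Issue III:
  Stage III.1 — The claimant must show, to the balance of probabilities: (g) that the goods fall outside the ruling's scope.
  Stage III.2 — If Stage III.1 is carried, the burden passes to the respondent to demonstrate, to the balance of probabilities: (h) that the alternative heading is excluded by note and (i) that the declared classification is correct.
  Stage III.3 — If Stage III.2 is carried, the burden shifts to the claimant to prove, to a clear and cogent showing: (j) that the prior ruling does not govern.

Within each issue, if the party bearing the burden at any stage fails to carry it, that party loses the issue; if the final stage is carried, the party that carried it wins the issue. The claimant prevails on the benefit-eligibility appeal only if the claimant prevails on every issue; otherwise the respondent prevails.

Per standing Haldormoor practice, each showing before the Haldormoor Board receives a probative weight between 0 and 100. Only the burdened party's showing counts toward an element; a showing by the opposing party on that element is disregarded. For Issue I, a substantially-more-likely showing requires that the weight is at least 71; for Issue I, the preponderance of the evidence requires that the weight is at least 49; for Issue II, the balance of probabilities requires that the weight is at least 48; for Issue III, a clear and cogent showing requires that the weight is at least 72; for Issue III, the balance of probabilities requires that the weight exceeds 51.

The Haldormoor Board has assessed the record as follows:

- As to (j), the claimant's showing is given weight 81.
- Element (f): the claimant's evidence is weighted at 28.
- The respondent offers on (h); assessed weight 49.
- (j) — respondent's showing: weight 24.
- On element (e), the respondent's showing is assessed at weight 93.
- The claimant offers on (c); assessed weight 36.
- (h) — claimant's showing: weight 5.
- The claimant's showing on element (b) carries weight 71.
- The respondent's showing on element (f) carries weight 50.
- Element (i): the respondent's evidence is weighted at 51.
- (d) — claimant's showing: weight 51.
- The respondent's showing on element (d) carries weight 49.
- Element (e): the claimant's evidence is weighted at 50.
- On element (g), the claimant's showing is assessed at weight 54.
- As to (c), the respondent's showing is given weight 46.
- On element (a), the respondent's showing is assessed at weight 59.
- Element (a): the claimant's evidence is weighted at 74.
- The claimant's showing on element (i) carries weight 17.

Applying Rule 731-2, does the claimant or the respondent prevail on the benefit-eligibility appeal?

— Issue I —
Stage I.1 — burden on claimant; standard: a substantially-more-likely showing (weight is at least 71).
    (a): 74 (respondent's 59 disregarded) ≥ 71 [met]
    (b): 71 ≥ 71 [met]
  All elements met. The burden passes to the respondent.
Stage I.2 — burden on respondent; standard: the preponderance of the evidence (weight is at least 49).
    (c): 46 (claimant's 36 disregarded) < 49 [not met]
    (d): 49 (claimant's 51 disregarded) ≥ 49 [met]
  Not every element is met, so the respondent fails to carry Stage I.2.
So the claimant prevails on this issue.
— Issue II —
Stage II.1 — burden on claimant; standard: the balance of probabilities (weight is at least 48).
    (e): 50 (respondent's 93 disregarded) ≥ 48 [met]
  The claimant carries Stage II.1; the respondent now bears the burden.
Stage II.2 — burden on respondent; standard: the balance of probabilities (weight is at least 48).
    (f): 50 (claimant's 28 disregarded) ≥ 48 [met]
  Stage II.2 carried; the final stage is satisfied.
With every stage satisfied, the respondent prevails on this issue.
— Issue III —
At Stage III.1 the claimant must meet the balance of probabilities (weight exceeds 51): on (g) the weight is 54, > 51, so (g) meets the standard.
  The claimant carries Stage III.1; the respondent now bears the burden.
At Stage III.2 the respondent must meet the balance of probabilities (weight exceeds 51): on (h) the weight is 49 (the claimant's 5 is given no effect), which does not exceed 51, so (h) does not meet the standard; on (i) the weight is 51 (the claimant's 17 is given no effect), which does not exceed 51, so (i) does not meet the standard.
  Not every element is met, so the respondent fails to carry Stage III.2.
The claimant prevails on this issue.
Per-issue: Issue I → claimant; Issue II → respondent; Issue III → claimant. The claimant must prevail on every issue; overall, the respondent prevails.

respondent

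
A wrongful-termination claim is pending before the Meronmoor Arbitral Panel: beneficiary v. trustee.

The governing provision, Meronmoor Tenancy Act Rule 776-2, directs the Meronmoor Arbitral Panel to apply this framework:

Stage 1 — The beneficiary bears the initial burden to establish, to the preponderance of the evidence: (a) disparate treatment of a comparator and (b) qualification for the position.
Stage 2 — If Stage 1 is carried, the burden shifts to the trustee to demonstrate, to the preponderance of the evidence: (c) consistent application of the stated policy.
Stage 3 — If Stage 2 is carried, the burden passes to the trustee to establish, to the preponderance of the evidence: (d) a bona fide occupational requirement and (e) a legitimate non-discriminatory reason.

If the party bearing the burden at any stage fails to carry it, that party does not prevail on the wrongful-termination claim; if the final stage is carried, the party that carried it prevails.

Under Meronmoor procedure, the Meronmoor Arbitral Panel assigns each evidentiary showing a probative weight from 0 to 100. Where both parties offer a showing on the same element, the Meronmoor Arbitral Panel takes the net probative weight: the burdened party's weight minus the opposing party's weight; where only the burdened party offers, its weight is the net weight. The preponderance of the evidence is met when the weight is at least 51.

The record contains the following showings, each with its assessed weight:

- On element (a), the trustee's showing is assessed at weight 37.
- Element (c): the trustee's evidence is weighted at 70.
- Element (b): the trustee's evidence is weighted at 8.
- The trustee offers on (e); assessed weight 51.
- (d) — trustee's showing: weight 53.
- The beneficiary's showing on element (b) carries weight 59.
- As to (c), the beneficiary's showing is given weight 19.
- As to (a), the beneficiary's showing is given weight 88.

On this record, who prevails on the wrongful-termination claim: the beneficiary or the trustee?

At Stage 1 the beneficiary must meet the preponderance of the evidence (weight is at least 51): on (a) the weight is 88 less the opposing 37 gives net 51, which does reach 51, so (a) meets the standard; on (b) the weight is 59 less the opposing 8 gives net 51, ≥ 51, so (b) meets the standard.
  Stage 1 carried; the burden shifts to the trustee.
At Stage 2 the trustee must meet the preponderance of the evidence (weight is at least 51): on (c) the weight is 70 less the opposing 19 gives net 51, ≥ 51, so (c) meets the standard.
  Stage 2 is satisfied; the trustee continues to bear the burden.
At Stage 3 the trustee must meet the preponderance of the evidence (weight is at least 51): on (d) the weight is 53, ≥ 51, so (d) meets the standard; on (e) the weight is 51, ≥ 51, so (e) meets the standard.
  The trustee carries the last stage.
With every stage satisfied, the trustee prevails.

trustee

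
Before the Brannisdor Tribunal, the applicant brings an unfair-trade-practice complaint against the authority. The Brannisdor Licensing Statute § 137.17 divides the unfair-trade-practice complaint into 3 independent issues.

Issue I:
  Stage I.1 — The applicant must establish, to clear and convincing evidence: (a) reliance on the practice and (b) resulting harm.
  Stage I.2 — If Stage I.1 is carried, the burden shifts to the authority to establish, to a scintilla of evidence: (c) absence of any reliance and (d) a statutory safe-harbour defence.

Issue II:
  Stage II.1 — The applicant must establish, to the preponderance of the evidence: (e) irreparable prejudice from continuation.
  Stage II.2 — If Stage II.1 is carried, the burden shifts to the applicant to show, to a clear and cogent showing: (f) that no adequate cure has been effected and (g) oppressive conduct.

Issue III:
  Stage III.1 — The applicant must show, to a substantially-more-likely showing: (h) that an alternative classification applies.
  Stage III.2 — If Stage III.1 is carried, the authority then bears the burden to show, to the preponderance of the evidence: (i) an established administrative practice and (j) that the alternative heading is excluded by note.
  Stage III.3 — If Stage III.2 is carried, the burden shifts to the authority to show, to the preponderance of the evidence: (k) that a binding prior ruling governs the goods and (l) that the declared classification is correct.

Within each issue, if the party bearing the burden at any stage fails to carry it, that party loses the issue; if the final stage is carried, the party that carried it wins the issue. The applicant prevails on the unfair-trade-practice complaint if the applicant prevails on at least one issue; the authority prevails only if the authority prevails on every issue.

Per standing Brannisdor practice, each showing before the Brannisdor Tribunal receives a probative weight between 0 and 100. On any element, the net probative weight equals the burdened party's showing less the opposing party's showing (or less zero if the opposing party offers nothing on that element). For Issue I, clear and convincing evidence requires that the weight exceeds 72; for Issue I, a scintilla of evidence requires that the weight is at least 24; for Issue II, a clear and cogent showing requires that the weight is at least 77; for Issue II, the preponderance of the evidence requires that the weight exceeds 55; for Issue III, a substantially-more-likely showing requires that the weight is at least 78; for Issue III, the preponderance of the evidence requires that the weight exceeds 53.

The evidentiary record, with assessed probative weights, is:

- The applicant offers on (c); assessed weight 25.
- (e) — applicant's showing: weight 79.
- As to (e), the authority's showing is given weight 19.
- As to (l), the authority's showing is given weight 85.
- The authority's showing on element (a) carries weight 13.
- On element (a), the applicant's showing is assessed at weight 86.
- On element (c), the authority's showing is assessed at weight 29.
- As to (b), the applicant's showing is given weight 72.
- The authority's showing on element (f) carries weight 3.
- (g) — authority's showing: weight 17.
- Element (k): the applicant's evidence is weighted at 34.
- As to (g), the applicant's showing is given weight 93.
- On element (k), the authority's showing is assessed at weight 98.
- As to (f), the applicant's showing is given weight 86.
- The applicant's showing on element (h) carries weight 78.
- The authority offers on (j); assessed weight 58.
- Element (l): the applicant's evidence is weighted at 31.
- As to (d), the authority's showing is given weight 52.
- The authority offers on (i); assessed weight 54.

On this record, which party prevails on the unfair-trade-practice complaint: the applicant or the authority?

authority

— Issue I —
Stage I.1 (applicant, clear and convincing evidence, weight exceeds 72): (a) net 86−13=73 > 72 — meets; (b) 72 ≤ 72 — fails.
  Stage I.1 not carried; the applicant fails its burden.
The authority prevails on this issue.
— Issue II —
Stage II.1 (applicant, the preponderance of the evidence, weight exceeds 55): (e) net 79−19=60 > 55 — meets.
  Stage II.1 carried; the burden remains with the applicant.
Stage II.2 (applicant, a clear and cogent showing, weight is at least 77): (f) net 86−3=83 ≥ 77 — meets; (g) net 93−17=76 < 77 — fails.
  Stage II.2 not carried; the applicant fails its burden.
So the authority prevails on this issue.
— Issue III —
Stage III.1 (applicant, a substantially-more-likely showing, weight is at least 78): (h) 78 ≥ 78 — meets.
  Stage III.1 carried; the burden shifts to the authority.
Stage III.2 (authority, the preponderance of the evidence, weight exceeds 53): (i) 54 > 53 — meets; (j) 58 > 53 — meets.
  All elements met. The authority retains the burden for Stage III.3.
Stage III.3 (authority, the preponderance of the evidence, weight exceeds 53): (k) net 98−34=64 > 53 — meets; (l) net 85−31=54 > 53 — meets.
  Stage III.3 carried; the final stage is satisfied.
Every stage carried; the authority prevails on this issue.
Per-issue: Issue I → authority; Issue II → authority; Issue III → authority. The applicant must prevail on at least one issue; overall, the authority prevails.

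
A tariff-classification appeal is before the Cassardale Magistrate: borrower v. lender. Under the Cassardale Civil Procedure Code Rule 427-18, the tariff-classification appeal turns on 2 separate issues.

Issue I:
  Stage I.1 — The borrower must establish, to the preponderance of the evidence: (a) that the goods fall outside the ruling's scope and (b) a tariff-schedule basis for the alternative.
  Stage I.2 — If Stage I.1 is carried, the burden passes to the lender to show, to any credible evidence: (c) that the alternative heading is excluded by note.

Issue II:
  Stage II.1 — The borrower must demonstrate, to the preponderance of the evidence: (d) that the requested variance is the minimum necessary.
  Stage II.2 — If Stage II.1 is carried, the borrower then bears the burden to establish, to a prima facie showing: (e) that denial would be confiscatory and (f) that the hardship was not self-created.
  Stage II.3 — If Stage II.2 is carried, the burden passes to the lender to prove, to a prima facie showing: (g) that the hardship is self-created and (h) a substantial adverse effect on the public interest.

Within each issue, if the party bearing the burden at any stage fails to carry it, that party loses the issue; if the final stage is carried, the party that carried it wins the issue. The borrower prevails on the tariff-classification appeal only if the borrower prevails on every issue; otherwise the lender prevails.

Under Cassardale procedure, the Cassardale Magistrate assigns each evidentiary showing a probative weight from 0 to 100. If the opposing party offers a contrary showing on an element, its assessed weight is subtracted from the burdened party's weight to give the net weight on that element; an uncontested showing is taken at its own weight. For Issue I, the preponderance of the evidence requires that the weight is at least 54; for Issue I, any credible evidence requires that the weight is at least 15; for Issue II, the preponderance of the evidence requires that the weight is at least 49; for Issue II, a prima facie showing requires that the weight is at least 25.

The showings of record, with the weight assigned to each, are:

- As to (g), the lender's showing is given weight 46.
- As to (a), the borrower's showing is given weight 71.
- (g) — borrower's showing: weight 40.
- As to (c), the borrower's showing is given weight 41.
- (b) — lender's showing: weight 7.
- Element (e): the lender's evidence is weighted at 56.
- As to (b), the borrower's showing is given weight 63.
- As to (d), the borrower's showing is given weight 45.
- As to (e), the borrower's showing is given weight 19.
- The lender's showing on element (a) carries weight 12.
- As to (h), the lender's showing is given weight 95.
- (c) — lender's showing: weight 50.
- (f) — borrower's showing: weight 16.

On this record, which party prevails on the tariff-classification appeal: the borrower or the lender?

— Issue I —
Stage I.1 (borrower, the preponderance of the evidence, weight is at least 54): (a) net 71−12=59 ≥ 54 — meets; (b) net 63−7=56 ≥ 54 — meets.
  All elements met. The burden passes to the lender.
Stage I.2 (lender, any credible evidence, weight is at least 15): (c) net 50−41=9 < 15 — fails.
  The lender does not carry Stage I.2.
The analysis ends at Stage I.2; the borrower prevails on this issue.
— Issue II —
Stage II.1 (borrower, the preponderance of the evidence, weight is at least 49): (d) 45 < 49 — fails.
  Not every element is met, so the borrower fails to carry Stage II.1.
The analysis ends at Stage II.1; the lender prevails on this issue.
Per-issue: Issue I → borrower; Issue II → lender. The borrower must prevail on every issue; overall, the lender prevails.

lender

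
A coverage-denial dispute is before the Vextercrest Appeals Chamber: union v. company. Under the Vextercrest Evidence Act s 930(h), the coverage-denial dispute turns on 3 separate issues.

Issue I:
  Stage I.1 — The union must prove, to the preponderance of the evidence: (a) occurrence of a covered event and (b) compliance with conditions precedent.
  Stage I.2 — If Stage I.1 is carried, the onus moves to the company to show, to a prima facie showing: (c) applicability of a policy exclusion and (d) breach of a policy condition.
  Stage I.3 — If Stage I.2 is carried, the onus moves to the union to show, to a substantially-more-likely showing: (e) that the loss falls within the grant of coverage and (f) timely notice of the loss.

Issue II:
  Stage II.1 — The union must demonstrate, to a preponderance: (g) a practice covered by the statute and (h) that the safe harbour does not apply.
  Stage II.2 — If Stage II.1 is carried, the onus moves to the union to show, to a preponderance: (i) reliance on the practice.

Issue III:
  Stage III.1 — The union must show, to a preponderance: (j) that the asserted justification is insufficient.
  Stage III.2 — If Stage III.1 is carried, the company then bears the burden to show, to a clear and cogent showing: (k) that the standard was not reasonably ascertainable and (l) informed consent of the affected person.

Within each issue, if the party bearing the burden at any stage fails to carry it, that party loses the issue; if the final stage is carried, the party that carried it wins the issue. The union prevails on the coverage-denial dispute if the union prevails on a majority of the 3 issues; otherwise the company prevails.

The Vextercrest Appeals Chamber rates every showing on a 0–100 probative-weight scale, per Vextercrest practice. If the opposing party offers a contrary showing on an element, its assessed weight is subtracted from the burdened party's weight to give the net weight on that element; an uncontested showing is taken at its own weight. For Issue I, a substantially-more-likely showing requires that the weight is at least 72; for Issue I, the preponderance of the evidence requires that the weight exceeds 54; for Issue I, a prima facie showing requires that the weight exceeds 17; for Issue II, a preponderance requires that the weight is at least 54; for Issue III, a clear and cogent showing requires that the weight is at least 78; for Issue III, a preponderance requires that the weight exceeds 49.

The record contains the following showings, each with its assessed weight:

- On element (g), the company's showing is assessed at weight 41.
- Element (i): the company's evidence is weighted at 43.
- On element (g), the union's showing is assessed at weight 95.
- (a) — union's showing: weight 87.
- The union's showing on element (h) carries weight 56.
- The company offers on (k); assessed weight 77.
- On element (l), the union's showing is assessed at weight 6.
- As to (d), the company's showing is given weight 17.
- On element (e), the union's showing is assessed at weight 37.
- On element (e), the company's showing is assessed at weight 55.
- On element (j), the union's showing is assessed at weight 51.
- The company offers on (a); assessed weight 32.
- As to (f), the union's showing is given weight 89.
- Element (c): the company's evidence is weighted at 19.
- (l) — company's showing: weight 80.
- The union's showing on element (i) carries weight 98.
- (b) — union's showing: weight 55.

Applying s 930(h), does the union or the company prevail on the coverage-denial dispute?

union

— Issue I —
At Stage I.1 the union must meet the preponderance of the evidence (weight exceeds 54): on (a) the weight is 87 less the opposing 32 gives net 55, > 54, so (a) meets the standard; on (b) the weight is 55, > 54, so (b) meets the standard.
  All elements met. The burden passes to the company.
At Stage I.2 the company must meet a prima facie showing (weight exceeds 17): on (c) the weight is 19, which does exceed 17, so (c) meets the standard; on (d) the weight is 17, which does not exceed 17, so (d) does not meet the standard.
  The company does not carry Stage I.2.
The analysis ends at Stage I.2; the union prevails on this issue.
— Issue II —
Stage II.1 — burden on union; standard: a preponderance (weight is at least 54).
    (g): 95 − 41 = 54 ≥ 54 [met]
    (h): 56 ≥ 54 [met]
  All elements met. The union retains the burden for Stage II.2.
Stage II.2 — burden on union; standard: a preponderance (weight is at least 54).
    (i): 98 − 43 = 55 ≥ 54 [met]
  All elements met at the final stage.
Every stage carried; the union prevails on this issue.
— Issue III —
At Stage III.1 the union must meet a preponderance (weight exceeds 49): on (j) the weight is 51, which does exceed 49, so (j) meets the standard.
  Stage III.1 carried; the burden shifts to the company.
At Stage III.2 the company must meet a clear and cogent showing (weight is at least 78): on (k) the weight is 77, which does not reach 78, so (k) does not meet the standard; on (l) the weight is 80 less the opposing 6 gives net 74, < 78, so (l) does not meet the standard.
  Not every element is met, so the company fails to carry Stage III.2.
The union prevails on this issue.
Per-issue: Issue I → union; Issue II → union; Issue III → union. The union must prevail on a majority of issues; overall, the union prevails.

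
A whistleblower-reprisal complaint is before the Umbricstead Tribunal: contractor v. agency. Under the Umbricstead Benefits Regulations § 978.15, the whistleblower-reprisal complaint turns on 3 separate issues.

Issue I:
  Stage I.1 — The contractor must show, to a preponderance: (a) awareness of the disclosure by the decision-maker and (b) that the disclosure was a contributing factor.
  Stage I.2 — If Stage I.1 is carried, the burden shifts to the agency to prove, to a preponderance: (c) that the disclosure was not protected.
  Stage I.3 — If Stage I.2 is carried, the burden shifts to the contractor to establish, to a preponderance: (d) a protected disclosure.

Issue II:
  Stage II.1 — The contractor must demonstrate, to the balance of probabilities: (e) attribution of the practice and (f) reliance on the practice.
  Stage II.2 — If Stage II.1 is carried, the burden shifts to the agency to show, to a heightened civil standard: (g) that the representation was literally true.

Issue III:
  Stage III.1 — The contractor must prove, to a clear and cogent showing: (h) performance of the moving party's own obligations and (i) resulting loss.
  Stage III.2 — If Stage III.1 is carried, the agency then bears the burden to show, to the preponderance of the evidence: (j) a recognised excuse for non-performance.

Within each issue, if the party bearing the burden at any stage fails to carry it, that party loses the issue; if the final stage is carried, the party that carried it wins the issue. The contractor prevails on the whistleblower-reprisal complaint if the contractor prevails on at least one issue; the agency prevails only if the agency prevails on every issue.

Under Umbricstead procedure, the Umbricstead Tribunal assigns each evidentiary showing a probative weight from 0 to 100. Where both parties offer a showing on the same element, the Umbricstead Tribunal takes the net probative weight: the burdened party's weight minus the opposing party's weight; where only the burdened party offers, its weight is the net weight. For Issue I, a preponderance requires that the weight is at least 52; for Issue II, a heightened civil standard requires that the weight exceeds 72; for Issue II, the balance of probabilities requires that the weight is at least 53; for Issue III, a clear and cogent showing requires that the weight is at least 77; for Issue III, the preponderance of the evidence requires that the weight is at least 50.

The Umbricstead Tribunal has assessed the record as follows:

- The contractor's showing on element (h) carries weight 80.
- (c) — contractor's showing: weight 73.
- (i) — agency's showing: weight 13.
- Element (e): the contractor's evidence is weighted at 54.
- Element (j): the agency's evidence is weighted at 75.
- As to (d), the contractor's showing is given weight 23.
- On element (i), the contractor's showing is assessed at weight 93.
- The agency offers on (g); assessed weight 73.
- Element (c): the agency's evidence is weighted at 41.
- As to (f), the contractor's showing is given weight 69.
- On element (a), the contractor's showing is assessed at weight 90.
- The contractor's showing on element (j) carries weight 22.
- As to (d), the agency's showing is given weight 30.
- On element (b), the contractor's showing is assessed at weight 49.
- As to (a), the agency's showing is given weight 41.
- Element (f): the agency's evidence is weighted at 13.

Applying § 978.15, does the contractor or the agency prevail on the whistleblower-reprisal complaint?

— Issue I —
Stage I.1 — burden on contractor; standard: a preponderance (weight is at least 52).
    (a): 90 − 41 = 49 < 52 [not met]
    (b): 49 < 52 [not met]
  The contractor does not carry Stage I.1.
The analysis ends at Stage I.1; the agency prevails on this issue.
— Issue II —
Stage II.1 (contractor, the balance of probabilities, weight is at least 53): (e) 54 ≥ 53 — meets; (f) net 69−13=56 ≥ 53 — meets.
  All elements met. The burden passes to the agency.
Stage II.2 (agency, a heightened civil standard, weight exceeds 72): (g) 73 > 72 — meets.
  Stage II.2 carried; the final stage is satisfied.
With every stage satisfied, the agency prevails on this issue.
— Issue III —
Stage III.1 (contractor, a clear and cogent showing, weight is at least 77): (h) 80 ≥ 77 — meets; (i) net 93−13=80 ≥ 77 — meets.
  All elements met. The burden passes to the agency.
Stage III.2 (agency, the preponderance of the evidence, weight is at least 50): (j) net 75−22=53 ≥ 50 — meets.
  The agency carries the last stage.
Every stage carried; the agency prevails on this issue.
Per-issue: Issue I → agency; Issue II → agency; Issue III → agency. The contractor must prevail on at least one issue; overall, the agency prevails.

agency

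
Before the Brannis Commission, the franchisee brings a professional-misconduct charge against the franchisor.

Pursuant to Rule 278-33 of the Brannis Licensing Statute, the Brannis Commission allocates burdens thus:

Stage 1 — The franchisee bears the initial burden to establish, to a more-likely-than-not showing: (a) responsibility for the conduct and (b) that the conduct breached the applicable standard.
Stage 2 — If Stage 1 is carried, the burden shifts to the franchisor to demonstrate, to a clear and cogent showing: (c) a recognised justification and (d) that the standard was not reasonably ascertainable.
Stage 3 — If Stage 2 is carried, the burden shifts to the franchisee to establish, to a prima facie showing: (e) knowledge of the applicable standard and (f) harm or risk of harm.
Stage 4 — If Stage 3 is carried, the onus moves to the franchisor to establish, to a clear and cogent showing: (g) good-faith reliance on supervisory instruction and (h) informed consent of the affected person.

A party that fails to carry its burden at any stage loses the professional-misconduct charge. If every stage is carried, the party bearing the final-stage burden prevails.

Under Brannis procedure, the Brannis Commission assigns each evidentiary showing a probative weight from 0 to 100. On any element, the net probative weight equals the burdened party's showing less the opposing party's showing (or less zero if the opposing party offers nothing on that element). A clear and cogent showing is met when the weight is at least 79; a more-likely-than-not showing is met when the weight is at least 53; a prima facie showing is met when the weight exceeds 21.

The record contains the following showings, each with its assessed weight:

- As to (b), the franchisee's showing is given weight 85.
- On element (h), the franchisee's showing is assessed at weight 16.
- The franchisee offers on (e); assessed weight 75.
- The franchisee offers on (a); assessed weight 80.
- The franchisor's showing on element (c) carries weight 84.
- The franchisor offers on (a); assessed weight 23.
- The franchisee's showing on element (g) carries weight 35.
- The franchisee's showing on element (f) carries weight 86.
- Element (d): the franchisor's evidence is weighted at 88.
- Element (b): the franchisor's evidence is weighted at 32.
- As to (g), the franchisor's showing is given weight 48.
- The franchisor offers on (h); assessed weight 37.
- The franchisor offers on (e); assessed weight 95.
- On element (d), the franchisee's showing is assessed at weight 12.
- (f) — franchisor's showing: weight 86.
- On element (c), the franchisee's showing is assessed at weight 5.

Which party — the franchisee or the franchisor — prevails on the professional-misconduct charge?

At Stage 1 the franchisee must meet a more-likely-than-not showing (weight is at least 53): on (a) the weight is 80 less the opposing 23 gives net 57, ≥ 53, so (a) meets the standard; on (b) the weight is 85 less the opposing 32 gives net 53, ≥ 53, so (b) meets the standard.
  Stage 1 carried; the burden shifts to the franchisor.
At Stage 2 the franchisor must meet a clear and cogent showing (weight is at least 79): on (c) the weight is 84 less the opposing 5 gives net 79, ≥ 79, so (c) meets the standard; on (d) the weight is 88 less the opposing 12 gives net 76, which does not reach 79, so (d) does not meet the standard.
  The franchisor does not carry Stage 2.
The franchisee prevails.

franchisee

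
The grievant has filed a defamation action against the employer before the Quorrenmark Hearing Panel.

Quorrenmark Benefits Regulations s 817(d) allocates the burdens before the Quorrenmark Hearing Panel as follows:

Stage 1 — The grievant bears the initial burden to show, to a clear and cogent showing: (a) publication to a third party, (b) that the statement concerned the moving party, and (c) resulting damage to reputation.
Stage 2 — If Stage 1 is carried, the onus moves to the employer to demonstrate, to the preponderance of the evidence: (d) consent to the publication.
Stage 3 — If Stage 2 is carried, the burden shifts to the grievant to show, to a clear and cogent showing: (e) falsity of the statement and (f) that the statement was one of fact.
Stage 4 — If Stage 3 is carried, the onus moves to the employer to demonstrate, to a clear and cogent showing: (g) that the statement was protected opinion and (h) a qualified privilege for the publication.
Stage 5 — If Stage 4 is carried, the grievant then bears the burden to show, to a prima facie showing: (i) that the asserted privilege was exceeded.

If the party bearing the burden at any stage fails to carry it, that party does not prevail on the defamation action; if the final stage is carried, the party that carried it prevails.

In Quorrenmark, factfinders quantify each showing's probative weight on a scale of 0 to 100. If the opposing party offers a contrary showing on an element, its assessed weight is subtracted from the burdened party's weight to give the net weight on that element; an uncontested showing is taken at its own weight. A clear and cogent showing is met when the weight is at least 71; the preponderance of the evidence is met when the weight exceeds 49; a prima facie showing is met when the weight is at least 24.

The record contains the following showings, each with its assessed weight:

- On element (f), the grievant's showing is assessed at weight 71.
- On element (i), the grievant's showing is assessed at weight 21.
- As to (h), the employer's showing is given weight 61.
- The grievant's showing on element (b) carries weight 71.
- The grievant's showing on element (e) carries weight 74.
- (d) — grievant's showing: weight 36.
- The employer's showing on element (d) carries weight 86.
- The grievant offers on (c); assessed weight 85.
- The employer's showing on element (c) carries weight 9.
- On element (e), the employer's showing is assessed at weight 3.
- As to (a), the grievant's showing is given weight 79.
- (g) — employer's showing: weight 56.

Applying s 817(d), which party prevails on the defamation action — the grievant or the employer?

Stage 1 — burden on grievant; standard: a clear and cogent showing (weight is at least 71).
    (a): 79 ≥ 71 [met]
    (b): 71 ≥ 71 [met]
    (c): 85 − 9 = 76 ≥ 71 [met]
  Stage 1 carried; the burden shifts to the employer.
Stage 2 — burden on employer; standard: the preponderance of the evidence (weight exceeds 49).
    (d): 86 − 36 = 50 > 49 [met]
  Stage 2 carried; the burden shifts to the grievant.
Stage 3 — burden on grievant; standard: a clear and cogent showing (weight is at least 71).
    (e): 74 − 3 = 71 ≥ 71 [met]
    (f): 71 ≥ 71 [met]
  All elements met. The burden passes to the employer.
Stage 4 — burden on employer; standard: a clear and cogent showing (weight is at least 71).
    (g): 56 < 71 [not met]
    (h): 61 < 71 [not met]
  The employer does not carry Stage 4.
The grievant prevails.

grievant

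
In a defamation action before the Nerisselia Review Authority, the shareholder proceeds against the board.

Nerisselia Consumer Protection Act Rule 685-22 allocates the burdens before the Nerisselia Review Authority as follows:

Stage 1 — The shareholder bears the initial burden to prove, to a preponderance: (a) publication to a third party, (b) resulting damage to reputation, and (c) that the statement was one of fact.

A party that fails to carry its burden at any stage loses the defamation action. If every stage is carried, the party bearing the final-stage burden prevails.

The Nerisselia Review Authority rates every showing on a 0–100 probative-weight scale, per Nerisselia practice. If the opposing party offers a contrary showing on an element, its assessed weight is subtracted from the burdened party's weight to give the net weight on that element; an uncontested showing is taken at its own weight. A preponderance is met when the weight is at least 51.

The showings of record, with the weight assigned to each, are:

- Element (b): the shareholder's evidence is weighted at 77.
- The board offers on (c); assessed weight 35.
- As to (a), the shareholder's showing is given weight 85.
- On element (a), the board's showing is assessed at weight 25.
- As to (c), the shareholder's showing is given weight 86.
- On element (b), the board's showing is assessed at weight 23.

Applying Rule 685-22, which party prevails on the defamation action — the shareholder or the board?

At Stage 1 the shareholder must meet a preponderance (weight is at least 51): on (a) the weight is 85 less the opposing 25 gives net 60, ≥ 51, so (a) meets the standard; on (b) the weight is 77 less the opposing 23 gives net 54, ≥ 51, so (b) meets the standard; on (c) the weight is 86 less the opposing 35 gives net 51, which does reach 51, so (c) meets the standard.
  All elements met at the final stage.
With every stage satisfied, the shareholder prevails.

shareholder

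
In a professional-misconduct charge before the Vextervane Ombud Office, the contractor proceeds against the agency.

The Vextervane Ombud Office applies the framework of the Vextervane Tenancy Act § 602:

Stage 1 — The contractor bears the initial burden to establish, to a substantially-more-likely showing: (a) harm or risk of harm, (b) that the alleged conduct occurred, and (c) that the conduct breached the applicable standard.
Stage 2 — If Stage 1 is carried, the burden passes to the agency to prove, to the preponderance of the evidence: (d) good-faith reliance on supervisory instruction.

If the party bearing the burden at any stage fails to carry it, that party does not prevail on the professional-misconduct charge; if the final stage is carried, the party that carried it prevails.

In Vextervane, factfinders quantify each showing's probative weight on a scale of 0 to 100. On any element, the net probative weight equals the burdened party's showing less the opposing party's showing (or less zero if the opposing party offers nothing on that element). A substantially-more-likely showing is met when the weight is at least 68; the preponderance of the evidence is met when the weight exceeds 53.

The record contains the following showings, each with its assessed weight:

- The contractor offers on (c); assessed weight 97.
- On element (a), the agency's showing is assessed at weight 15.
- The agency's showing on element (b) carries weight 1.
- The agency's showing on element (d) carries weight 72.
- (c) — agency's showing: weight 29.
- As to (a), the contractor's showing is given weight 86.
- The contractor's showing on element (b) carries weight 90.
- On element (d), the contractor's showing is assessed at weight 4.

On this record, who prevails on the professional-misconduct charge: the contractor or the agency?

Stage 1 (contractor, a substantially-more-likely showing, weight is at least 68): (a) net 86−15=71 ≥ 68 — meets; (b) net 90−1=89 ≥ 68 — meets; (c) net 97−29=68 ≥ 68 — meets.
  The contractor carries Stage 1; the agency now bears the burden.
Stage 2 (agency, the preponderance of the evidence, weight exceeds 53): (d) net 72−4=68 > 53 — meets.
  Stage 2 carried; the final stage is satisfied.
With every stage satisfied, the agency prevails.

agency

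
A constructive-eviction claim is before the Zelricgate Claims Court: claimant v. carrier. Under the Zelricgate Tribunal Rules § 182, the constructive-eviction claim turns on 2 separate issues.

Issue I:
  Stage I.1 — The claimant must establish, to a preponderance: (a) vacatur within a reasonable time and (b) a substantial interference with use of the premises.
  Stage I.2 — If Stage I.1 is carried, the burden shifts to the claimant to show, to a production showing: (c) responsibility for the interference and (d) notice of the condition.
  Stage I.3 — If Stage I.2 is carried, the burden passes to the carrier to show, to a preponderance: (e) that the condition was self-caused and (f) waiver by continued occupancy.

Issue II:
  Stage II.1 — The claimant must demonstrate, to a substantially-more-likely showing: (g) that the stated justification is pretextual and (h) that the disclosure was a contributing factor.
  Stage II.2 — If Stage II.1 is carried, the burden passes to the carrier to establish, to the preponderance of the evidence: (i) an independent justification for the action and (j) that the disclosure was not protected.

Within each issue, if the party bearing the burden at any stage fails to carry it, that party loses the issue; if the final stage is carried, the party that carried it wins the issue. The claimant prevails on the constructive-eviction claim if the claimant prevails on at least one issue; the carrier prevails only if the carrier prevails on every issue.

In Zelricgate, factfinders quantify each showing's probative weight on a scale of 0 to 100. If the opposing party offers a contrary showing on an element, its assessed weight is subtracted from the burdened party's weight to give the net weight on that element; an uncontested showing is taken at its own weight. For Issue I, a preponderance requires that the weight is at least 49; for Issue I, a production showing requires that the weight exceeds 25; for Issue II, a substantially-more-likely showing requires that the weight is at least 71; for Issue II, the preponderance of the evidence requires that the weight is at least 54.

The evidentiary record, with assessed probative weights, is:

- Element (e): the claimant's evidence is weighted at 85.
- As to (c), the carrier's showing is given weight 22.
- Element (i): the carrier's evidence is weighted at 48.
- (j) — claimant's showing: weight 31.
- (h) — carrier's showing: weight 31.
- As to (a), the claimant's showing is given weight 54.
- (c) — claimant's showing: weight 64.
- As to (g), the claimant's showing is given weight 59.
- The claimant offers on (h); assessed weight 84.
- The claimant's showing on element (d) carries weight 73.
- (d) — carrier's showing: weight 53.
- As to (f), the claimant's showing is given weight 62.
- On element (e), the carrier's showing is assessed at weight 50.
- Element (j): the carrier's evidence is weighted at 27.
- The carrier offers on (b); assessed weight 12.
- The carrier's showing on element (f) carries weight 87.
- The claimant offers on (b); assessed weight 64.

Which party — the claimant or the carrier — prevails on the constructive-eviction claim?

— Issue I —
At Stage I.1 the claimant must meet a preponderance (weight is at least 49): on (a) the weight is 54, which does reach 49, so (a) meets the standard; on (b) the weight is 64 less the opposing 12 gives net 52, ≥ 49, so (b) meets the standard.
  Stage I.1 is satisfied; the claimant continues to bear the burden.
At Stage I.2 the claimant must meet a production showing (weight exceeds 25): on (c) the weight is 64 less the opposing 22 gives net 42, > 25, so (c) meets the standard; on (d) the weight is 73 less the opposing 53 gives net 20, which does not exceed 25, so (d) does not meet the standard.
  The claimant does not carry Stage I.2.
The analysis ends at Stage I.2; the carrier prevails on this issue.
— Issue II —
Stage II.1 (claimant, a substantially-more-likely showing, weight is at least 71): (g) 59 < 71 — fails; (h) net 84−31=53 < 71 — fails.
  The claimant does not carry Stage II.1.
The carrier prevails on this issue.
Per-issue: Issue I → carrier; Issue II → carrier. The claimant must prevail on at least one issue; overall, the carrier prevails.

carrier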